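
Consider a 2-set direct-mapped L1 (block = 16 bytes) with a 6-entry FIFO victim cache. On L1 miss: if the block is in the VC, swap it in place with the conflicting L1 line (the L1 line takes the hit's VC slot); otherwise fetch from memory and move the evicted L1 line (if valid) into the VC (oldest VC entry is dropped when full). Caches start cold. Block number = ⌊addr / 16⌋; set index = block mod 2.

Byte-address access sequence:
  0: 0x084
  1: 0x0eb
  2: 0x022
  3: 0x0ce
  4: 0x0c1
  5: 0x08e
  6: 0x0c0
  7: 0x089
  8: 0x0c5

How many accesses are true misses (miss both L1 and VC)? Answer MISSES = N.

MISSES = 4

0: 0x84 (blk 8, set 0) → MISS  vc=[]
1: 0xeb (blk 14, set 0) → MISS  vc=[8]
2: 0x22 (blk 2, set 0) → MISS  vc=[8, 14]
3: 0xce (blk 12, set 0) → MISS  vc=[8, 14, 2]
4: 0xc1 (blk 12, set 0) → L1-HIT  vc=[8, 14, 2]
5: 0x8e (blk 8, set 0) → VC-HIT  vc=[12, 14, 2]
6: 0xc0 (blk 12, set 0) → VC-HIT  vc=[8, 14, 2]
7: 0x89 (blk 8, set 0) → VC-HIT  vc=[12, 14, 2]
8: 0xc5 (blk 12, set 0) → VC-HIT  vc=[8, 14, 2]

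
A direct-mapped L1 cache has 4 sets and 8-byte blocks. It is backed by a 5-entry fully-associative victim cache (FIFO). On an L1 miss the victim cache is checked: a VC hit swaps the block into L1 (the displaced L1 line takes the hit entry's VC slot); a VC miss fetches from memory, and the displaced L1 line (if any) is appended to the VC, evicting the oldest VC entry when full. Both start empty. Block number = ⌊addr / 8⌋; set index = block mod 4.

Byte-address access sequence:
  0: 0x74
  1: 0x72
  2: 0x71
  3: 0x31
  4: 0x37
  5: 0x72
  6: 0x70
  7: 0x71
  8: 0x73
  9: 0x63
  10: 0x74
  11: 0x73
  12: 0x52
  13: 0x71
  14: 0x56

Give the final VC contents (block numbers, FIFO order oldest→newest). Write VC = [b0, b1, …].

0: 0x74 (blk 14, set 2) → MISS  vc=[]
1: 0x72 (blk 14, set 2) → L1-HIT  vc=[]
2: 0x71 (blk 14, set 2) → L1-HIT  vc=[]
3: 0x31 (blk 6, set 2) → MISS  vc=[14]
4: 0x37 (blk 6, set 2) → L1-HIT  vc=[14]
5: 0x72 (blk 14, set 2) → VC-HIT  vc=[6]
6: 0x70 (blk 14, set 2) → L1-HIT  vc=[6]
7: 0x71 (blk 14, set 2) → L1-HIT  vc=[6]
8: 0x73 (blk 14, set 2) → L1-HIT  vc=[6]
9: 0x63 (blk 12, set 0) → MISS  vc=[6]
10: 0x74 (blk 14, set 2) → L1-HIT  vc=[6]
11: 0x73 (blk 14, set 2) → L1-HIT  vc=[6]
12: 0x52 (blk 10, set 2) → MISS  vc=[6, 14]
13: 0x71 (blk 14, set 2) → VC-HIT  vc=[6, 10]
14: 0x56 (blk 10, set 2) → VC-HIT  vc=[6, 14]

VC = [6, 14]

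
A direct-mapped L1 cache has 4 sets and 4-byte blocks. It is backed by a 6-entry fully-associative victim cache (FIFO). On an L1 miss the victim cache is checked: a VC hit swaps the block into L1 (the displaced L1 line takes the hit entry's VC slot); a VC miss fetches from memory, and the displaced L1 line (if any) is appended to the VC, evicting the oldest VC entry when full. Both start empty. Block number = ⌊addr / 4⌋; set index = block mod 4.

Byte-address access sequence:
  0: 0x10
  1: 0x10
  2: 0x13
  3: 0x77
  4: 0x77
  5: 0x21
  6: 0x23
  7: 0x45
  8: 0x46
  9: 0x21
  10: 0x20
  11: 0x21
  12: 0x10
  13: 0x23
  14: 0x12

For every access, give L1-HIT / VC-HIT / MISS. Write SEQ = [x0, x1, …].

SEQ = [MISS, L1-HIT, L1-HIT, MISS, L1-HIT, MISS, L1-HIT, MISS, L1-HIT, L1-HIT, L1-HIT, L1-HIT, VC-HIT, VC-HIT, VC-HIT]

#0 0x10→b4/s0 MISS; vc=[]
#1 0x10→b4/s0 L1-HIT; vc=[]
#2 0x13→b4/s0 L1-HIT; vc=[]
#3 0x77→b29/s1 MISS; vc=[]
#4 0x77→b29/s1 L1-HIT; vc=[]
#5 0x21→b8/s0 MISS; vc=[4]
#6 0x23→b8/s0 L1-HIT; vc=[4]
#7 0x45→b17/s1 MISS; vc=[4,29]
#8 0x46→b17/s1 L1-HIT; vc=[4,29]
#9 0x21→b8/s0 L1-HIT; vc=[4,29]
#10 0x20→b8/s0 L1-HIT; vc=[4,29]
#11 0x21→b8/s0 L1-HIT; vc=[4,29]
#12 0x10→b4/s0 VC-HIT; vc=[8,29]
#13 0x23→b8/s0 VC-HIT; vc=[4,29]
#14 0x12→b4/s0 VC-HIT; vc=[8,29]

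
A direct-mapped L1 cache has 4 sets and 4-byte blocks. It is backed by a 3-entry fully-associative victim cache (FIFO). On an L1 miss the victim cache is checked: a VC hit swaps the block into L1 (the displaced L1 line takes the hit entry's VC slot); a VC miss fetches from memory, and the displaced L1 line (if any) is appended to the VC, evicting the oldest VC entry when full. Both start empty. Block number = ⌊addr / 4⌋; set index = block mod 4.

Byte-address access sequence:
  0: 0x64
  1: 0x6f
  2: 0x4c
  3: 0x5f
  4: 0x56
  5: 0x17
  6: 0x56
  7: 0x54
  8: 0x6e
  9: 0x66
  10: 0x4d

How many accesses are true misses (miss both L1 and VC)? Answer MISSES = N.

MISSES = 8

0: 0x64 (blk 25, set 1) → MISS  vc=[]
1: 0x6f (blk 27, set 3) → MISS  vc=[]
2: 0x4c (blk 19, set 3) → MISS  vc=[27]
3: 0x5f (blk 23, set 3) → MISS  vc=[27, 19]
4: 0x56 (blk 21, set 1) → MISS  vc=[27, 19, 25]
5: 0x17 (blk 5, set 1) → MISS  vc=[19, 25, 21]
6: 0x56 (blk 21, set 1) → VC-HIT  vc=[19, 25, 5]
7: 0x54 (blk 21, set 1) → L1-HIT  vc=[19, 25, 5]
8: 0x6e (blk 27, set 3) → MISS  vc=[25, 5, 23]
9: 0x66 (blk 25, set 1) → VC-HIT  vc=[21, 5, 23]
10: 0x4d (blk 19, set 3) → MISS  vc=[5, 23, 27]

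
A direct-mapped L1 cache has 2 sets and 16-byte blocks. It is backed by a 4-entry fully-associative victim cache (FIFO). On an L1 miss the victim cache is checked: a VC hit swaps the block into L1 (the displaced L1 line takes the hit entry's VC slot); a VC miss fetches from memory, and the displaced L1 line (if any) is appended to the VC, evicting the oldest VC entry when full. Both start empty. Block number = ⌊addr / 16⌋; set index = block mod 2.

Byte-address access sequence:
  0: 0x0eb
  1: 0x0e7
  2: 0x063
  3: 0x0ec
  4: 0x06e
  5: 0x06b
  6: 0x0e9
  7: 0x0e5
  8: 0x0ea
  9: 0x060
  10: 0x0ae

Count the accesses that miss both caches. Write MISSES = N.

#0 0xeb→b14/s0 MISS; vc=[]
#1 0xe7→b14/s0 L1-HIT; vc=[]
#2 0x63→b6/s0 MISS; vc=[14]
#3 0xec→b14/s0 VC-HIT; vc=[6]
#4 0x6e→b6/s0 VC-HIT; vc=[14]
#5 0x6b→b6/s0 L1-HIT; vc=[14]
#6 0xe9→b14/s0 VC-HIT; vc=[6]
#7 0xe5→b14/s0 L1-HIT; vc=[6]
#8 0xea→b14/s0 L1-HIT; vc=[6]
#9 0x60→b6/s0 VC-HIT; vc=[14]
#10 0xae→b10/s0 MISS; vc=[14,6]

MISSES = 3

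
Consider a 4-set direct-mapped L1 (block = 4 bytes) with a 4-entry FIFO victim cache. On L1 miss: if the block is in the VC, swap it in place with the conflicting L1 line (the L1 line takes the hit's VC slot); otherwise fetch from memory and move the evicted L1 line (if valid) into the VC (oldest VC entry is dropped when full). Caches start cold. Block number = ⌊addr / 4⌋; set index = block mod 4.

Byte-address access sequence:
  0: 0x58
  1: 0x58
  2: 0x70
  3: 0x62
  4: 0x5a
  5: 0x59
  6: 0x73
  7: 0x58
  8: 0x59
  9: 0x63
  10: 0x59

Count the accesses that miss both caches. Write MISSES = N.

MISSES = 3

  [0] addr=0x58 blk=22 s=2: MISS | VC []
  [1] addr=0x58 blk=22 s=2: L1-HIT | VC []
  [2] addr=0x70 blk=28 s=0: MISS | VC []
  [3] addr=0x62 blk=24 s=0: MISS | VC [28]
  [4] addr=0x5a blk=22 s=2: L1-HIT | VC [28]
  [5] addr=0x59 blk=22 s=2: L1-HIT | VC [28]
  [6] addr=0x73 blk=28 s=0: VC-HIT | VC [24]
  [7] addr=0x58 blk=22 s=2: L1-HIT | VC [24]
  [8] addr=0x59 blk=22 s=2: L1-HIT | VC [24]
  [9] addr=0x63 blk=24 s=0: VC-HIT | VC [28]
  [10] addr=0x59 blk=22 s=2: L1-HIT | VC [28]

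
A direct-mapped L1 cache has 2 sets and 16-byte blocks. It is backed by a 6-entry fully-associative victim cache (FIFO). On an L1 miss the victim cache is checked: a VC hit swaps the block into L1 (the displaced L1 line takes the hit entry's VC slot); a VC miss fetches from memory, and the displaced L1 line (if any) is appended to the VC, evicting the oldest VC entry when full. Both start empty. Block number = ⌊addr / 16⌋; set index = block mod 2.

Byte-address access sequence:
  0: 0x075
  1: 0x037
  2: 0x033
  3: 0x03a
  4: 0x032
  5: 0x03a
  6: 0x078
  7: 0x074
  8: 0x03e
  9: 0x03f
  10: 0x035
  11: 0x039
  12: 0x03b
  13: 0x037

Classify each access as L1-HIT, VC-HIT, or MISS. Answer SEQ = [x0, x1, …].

0: 0x75 (blk 7, set 1) → MISS  vc=[]
1: 0x37 (blk 3, set 1) → MISS  vc=[7]
2: 0x33 (blk 3, set 1) → L1-HIT  vc=[7]
3: 0x3a (blk 3, set 1) → L1-HIT  vc=[7]
4: 0x32 (blk 3, set 1) → L1-HIT  vc=[7]
5: 0x3a (blk 3, set 1) → L1-HIT  vc=[7]
6: 0x78 (blk 7, set 1) → VC-HIT  vc=[3]
7: 0x74 (blk 7, set 1) → L1-HIT  vc=[3]
8: 0x3e (blk 3, set 1) → VC-HIT  vc=[7]
9: 0x3f (blk 3, set 1) → L1-HIT  vc=[7]
10: 0x35 (blk 3, set 1) → L1-HIT  vc=[7]
11: 0x39 (blk 3, set 1) → L1-HIT  vc=[7]
12: 0x3b (blk 3, set 1) → L1-HIT  vc=[7]
13: 0x37 (blk 3, set 1) → L1-HIT  vc=[7]

SEQ = [MISS, MISS, L1-HIT, L1-HIT, L1-HIT, L1-HIT, VC-HIT, L1-HIT, VC-HIT, L1-HIT, L1-HIT, L1-HIT, L1-HIT, L1-HIT]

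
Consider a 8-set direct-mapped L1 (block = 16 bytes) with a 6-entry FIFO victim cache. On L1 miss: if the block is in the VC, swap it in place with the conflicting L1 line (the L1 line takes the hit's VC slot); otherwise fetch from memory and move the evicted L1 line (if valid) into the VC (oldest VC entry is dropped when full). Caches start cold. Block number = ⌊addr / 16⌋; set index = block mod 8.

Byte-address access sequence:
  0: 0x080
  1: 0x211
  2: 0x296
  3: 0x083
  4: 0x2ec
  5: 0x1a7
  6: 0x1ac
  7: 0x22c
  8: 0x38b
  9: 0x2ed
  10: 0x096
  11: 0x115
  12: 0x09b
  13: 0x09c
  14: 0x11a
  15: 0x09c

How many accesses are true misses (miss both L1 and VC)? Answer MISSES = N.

MISSES = 9

#0 0x80→b8/s0 MISS; vc=[]
#1 0x211→b33/s1 MISS; vc=[]
#2 0x296→b41/s1 MISS; vc=[33]
#3 0x83→b8/s0 L1-HIT; vc=[33]
#4 0x2ec→b46/s6 MISS; vc=[33]
#5 0x1a7→b26/s2 MISS; vc=[33]
#6 0x1ac→b26/s2 L1-HIT; vc=[33]
#7 0x22c→b34/s2 MISS; vc=[33,26]
#8 0x38b→b56/s0 MISS; vc=[33,26,8]
#9 0x2ed→b46/s6 L1-HIT; vc=[33,26,8]
#10 0x96→b9/s1 MISS; vc=[33,26,8,41]
#11 0x115→b17/s1 MISS; vc=[33,26,8,41,9]
#12 0x9b→b9/s1 VC-HIT; vc=[33,26,8,41,17]
#13 0x9c→b9/s1 L1-HIT; vc=[33,26,8,41,17]
#14 0x11a→b17/s1 VC-HIT; vc=[33,26,8,41,9]
#15 0x9c→b9/s1 VC-HIT; vc=[33,26,8,41,17]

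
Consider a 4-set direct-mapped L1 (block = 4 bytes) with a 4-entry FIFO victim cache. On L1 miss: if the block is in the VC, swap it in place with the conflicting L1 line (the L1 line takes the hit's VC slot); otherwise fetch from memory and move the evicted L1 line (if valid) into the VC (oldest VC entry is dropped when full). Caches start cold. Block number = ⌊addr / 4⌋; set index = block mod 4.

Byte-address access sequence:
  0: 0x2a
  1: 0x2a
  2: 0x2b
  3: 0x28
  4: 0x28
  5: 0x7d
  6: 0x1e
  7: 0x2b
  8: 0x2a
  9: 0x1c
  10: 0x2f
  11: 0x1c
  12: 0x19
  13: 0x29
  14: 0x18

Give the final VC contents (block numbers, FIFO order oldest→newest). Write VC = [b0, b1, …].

VC = [31, 11, 10]

  [0] addr=0x2a blk=10 s=2: MISS | VC []
  [1] addr=0x2a blk=10 s=2: L1-HIT | VC []
  [2] addr=0x2b blk=10 s=2: L1-HIT | VC []
  [3] addr=0x28 blk=10 s=2: L1-HIT | VC []
  [4] addr=0x28 blk=10 s=2: L1-HIT | VC []
  [5] addr=0x7d blk=31 s=3: MISS | VC []
  [6] addr=0x1e blk=7 s=3: MISS | VC [31]
  [7] addr=0x2b blk=10 s=2: L1-HIT | VC [31]
  [8] addr=0x2a blk=10 s=2: L1-HIT | VC [31]
  [9] addr=0x1c blk=7 s=3: L1-HIT | VC [31]
  [10] addr=0x2f blk=11 s=3: MISS | VC [31, 7]
  [11] addr=0x1c blk=7 s=3: VC-HIT | VC [31, 11]
  [12] addr=0x19 blk=6 s=2: MISS | VC [31, 11, 10]
  [13] addr=0x29 blk=10 s=2: VC-HIT | VC [31, 11, 6]
  [14] addr=0x18 blk=6 s=2: VC-HIT | VC [31, 11, 10]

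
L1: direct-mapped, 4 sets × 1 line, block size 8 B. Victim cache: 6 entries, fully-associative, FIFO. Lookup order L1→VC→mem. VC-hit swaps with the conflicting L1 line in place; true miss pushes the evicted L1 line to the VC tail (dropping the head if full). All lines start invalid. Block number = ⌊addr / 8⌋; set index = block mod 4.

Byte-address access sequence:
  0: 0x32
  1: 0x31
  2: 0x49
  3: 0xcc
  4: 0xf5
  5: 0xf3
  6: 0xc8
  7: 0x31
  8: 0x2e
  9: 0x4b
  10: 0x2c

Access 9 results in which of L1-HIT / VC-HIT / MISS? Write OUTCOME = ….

OUTCOME = VC-HIT

  [0] addr=0x32 blk=6 s=2: MISS | VC []
  [1] addr=0x31 blk=6 s=2: L1-HIT | VC []
  [2] addr=0x49 blk=9 s=1: MISS | VC []
  [3] addr=0xcc blk=25 s=1: MISS | VC [9]
  [4] addr=0xf5 blk=30 s=2: MISS | VC [9, 6]
  [5] addr=0xf3 blk=30 s=2: L1-HIT | VC [9, 6]
  [6] addr=0xc8 blk=25 s=1: L1-HIT | VC [9, 6]
  [7] addr=0x31 blk=6 s=2: VC-HIT | VC [9, 30]
  [8] addr=0x2e blk=5 s=1: MISS | VC [9, 30, 25]
  [9] addr=0x4b blk=9 s=1: VC-HIT | VC [5, 30, 25]
  [10] addr=0x2c blk=5 s=1: VC-HIT | VC [9, 30, 25]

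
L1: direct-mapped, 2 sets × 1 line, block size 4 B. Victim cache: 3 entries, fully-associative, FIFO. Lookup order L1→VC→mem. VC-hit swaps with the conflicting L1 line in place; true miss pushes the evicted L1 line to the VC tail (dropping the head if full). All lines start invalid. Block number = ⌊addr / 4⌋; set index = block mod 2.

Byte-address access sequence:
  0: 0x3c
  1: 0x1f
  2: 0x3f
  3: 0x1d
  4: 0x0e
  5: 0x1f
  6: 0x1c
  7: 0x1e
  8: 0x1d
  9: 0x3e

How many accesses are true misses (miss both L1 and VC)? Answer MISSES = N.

MISSES = 3

0: 0x3c (blk 15, set 1) → MISS  vc=[]
1: 0x1f (blk 7, set 1) → MISS  vc=[15]
2: 0x3f (blk 15, set 1) → VC-HIT  vc=[7]
3: 0x1d (blk 7, set 1) → VC-HIT  vc=[15]
4: 0xe (blk 3, set 1) → MISS  vc=[15, 7]
5: 0x1f (blk 7, set 1) → VC-HIT  vc=[15, 3]
6: 0x1c (blk 7, set 1) → L1-HIT  vc=[15, 3]
7: 0x1e (blk 7, set 1) → L1-HIT  vc=[15, 3]
8: 0x1d (blk 7, set 1) → L1-HIT  vc=[15, 3]
9: 0x3e (blk 15, set 1) → VC-HIT  vc=[7, 3]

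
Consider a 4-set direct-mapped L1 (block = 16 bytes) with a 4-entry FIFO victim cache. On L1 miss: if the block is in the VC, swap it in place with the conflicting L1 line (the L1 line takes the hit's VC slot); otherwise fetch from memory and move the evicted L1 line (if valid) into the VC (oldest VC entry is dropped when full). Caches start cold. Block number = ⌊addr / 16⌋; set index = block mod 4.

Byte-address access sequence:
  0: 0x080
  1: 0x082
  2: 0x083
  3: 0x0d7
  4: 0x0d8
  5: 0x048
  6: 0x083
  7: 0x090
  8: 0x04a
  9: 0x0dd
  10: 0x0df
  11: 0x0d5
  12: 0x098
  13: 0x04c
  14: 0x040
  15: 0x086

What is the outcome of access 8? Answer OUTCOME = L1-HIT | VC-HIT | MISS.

#0 0x80→b8/s0 MISS; vc=[]
#1 0x82→b8/s0 L1-HIT; vc=[]
#2 0x83→b8/s0 L1-HIT; vc=[]
#3 0xd7→b13/s1 MISS; vc=[]
#4 0xd8→b13/s1 L1-HIT; vc=[]
#5 0x48→b4/s0 MISS; vc=[8]
#6 0x83→b8/s0 VC-HIT; vc=[4]
#7 0x90→b9/s1 MISS; vc=[4,13]
#8 0x4a→b4/s0 VC-HIT; vc=[8,13]
#9 0xdd→b13/s1 VC-HIT; vc=[8,9]
#10 0xdf→b13/s1 L1-HIT; vc=[8,9]
#11 0xd5→b13/s1 L1-HIT; vc=[8,9]
#12 0x98→b9/s1 VC-HIT; vc=[8,13]
#13 0x4c→b4/s0 L1-HIT; vc=[8,13]
#14 0x40→b4/s0 L1-HIT; vc=[8,13]
#15 0x86→b8/s0 VC-HIT; vc=[4,13]

OUTCOME = VC-HIT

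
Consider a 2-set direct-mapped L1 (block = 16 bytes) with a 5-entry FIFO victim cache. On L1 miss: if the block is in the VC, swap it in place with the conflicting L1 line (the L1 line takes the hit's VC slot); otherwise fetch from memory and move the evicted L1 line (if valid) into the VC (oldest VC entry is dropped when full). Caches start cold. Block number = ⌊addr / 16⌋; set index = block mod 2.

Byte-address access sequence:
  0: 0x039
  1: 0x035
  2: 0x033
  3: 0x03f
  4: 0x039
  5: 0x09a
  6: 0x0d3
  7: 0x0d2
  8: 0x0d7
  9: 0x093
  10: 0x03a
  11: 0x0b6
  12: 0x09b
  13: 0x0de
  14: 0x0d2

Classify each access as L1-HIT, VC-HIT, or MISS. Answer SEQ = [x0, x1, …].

SEQ = [MISS, L1-HIT, L1-HIT, L1-HIT, L1-HIT, MISS, MISS, L1-HIT, L1-HIT, VC-HIT, VC-HIT, MISS, VC-HIT, VC-HIT, L1-HIT]

  [0] addr=0x39 blk=3 s=1: MISS | VC []
  [1] addr=0x35 blk=3 s=1: L1-HIT | VC []
  [2] addr=0x33 blk=3 s=1: L1-HIT | VC []
  [3] addr=0x3f blk=3 s=1: L1-HIT | VC []
  [4] addr=0x39 blk=3 s=1: L1-HIT | VC []
  [5] addr=0x9a blk=9 s=1: MISS | VC [3]
  [6] addr=0xd3 blk=13 s=1: MISS | VC [3, 9]
  [7] addr=0xd2 blk=13 s=1: L1-HIT | VC [3, 9]
  [8] addr=0xd7 blk=13 s=1: L1-HIT | VC [3, 9]
  [9] addr=0x93 blk=9 s=1: VC-HIT | VC [3, 13]
  [10] addr=0x3a blk=3 s=1: VC-HIT | VC [9, 13]
  [11] addr=0xb6 blk=11 s=1: MISS | VC [9, 13, 3]
  [12] addr=0x9b blk=9 s=1: VC-HIT | VC [11, 13, 3]
  [13] addr=0xde blk=13 s=1: VC-HIT | VC [11, 9, 3]
  [14] addr=0xd2 blk=13 s=1: L1-HIT | VC [11, 9, 3]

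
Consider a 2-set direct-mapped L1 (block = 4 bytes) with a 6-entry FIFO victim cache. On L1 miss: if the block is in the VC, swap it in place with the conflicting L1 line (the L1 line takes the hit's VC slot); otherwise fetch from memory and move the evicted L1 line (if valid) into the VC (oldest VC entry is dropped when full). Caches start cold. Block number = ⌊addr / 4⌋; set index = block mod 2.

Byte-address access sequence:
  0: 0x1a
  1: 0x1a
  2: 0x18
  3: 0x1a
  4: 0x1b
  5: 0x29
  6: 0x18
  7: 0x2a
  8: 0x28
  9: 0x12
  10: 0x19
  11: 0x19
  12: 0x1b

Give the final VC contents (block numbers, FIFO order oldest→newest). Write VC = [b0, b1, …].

VC = [4, 10]

  [0] addr=0x1a blk=6 s=0: MISS | VC []
  [1] addr=0x1a blk=6 s=0: L1-HIT | VC []
  [2] addr=0x18 blk=6 s=0: L1-HIT | VC []
  [3] addr=0x1a blk=6 s=0: L1-HIT | VC []
  [4] addr=0x1b blk=6 s=0: L1-HIT | VC []
  [5] addr=0x29 blk=10 s=0: MISS | VC [6]
  [6] addr=0x18 blk=6 s=0: VC-HIT | VC [10]
  [7] addr=0x2a blk=10 s=0: VC-HIT | VC [6]
  [8] addr=0x28 blk=10 s=0: L1-HIT | VC [6]
  [9] addr=0x12 blk=4 s=0: MISS | VC [6, 10]
  [10] addr=0x19 blk=6 s=0: VC-HIT | VC [4, 10]
  [11] addr=0x19 blk=6 s=0: L1-HIT | VC [4, 10]
  [12] addr=0x1b blk=6 s=0: L1-HIT | VC [4, 10]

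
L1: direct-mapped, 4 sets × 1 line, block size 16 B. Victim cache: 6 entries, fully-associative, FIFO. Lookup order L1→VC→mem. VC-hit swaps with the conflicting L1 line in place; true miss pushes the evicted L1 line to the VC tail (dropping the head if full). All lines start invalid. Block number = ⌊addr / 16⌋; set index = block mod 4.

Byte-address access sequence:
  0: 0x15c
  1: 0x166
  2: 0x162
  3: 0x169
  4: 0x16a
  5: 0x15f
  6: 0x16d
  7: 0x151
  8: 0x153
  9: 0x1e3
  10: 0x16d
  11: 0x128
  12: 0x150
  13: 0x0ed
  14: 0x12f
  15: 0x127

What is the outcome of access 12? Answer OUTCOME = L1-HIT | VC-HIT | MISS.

OUTCOME = L1-HIT

  [0] addr=0x15c blk=21 s=1: MISS | VC []
  [1] addr=0x166 blk=22 s=2: MISS | VC []
  [2] addr=0x162 blk=22 s=2: L1-HIT | VC []
  [3] addr=0x169 blk=22 s=2: L1-HIT | VC []
  [4] addr=0x16a blk=22 s=2: L1-HIT | VC []
  [5] addr=0x15f blk=21 s=1: L1-HIT | VC []
  [6] addr=0x16d blk=22 s=2: L1-HIT | VC []
  [7] addr=0x151 blk=21 s=1: L1-HIT | VC []
  [8] addr=0x153 blk=21 s=1: L1-HIT | VC []
  [9] addr=0x1e3 blk=30 s=2: MISS | VC [22]
  [10] addr=0x16d blk=22 s=2: VC-HIT | VC [30]
  [11] addr=0x128 blk=18 s=2: MISS | VC [30, 22]
  [12] addr=0x150 blk=21 s=1: L1-HIT | VC [30, 22]
  [13] addr=0xed blk=14 s=2: MISS | VC [30, 22, 18]
  [14] addr=0x12f blk=18 s=2: VC-HIT | VC [30, 22, 14]
  [15] addr=0x127 blk=18 s=2: L1-HIT | VC [30, 22, 14]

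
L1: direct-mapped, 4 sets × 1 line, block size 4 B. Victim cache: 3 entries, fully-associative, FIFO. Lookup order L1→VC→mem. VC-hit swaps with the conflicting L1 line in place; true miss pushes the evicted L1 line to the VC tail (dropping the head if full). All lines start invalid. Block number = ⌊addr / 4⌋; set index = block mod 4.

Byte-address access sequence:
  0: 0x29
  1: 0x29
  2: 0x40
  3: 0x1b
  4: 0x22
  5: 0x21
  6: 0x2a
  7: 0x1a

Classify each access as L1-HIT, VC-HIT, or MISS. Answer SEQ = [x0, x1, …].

0: 0x29 (blk 10, set 2) → MISS  vc=[]
1: 0x29 (blk 10, set 2) → L1-HIT  vc=[]
2: 0x40 (blk 16, set 0) → MISS  vc=[]
3: 0x1b (blk 6, set 2) → MISS  vc=[10]
4: 0x22 (blk 8, set 0) → MISS  vc=[10, 16]
5: 0x21 (blk 8, set 0) → L1-HIT  vc=[10, 16]
6: 0x2a (blk 10, set 2) → VC-HIT  vc=[6, 16]
7: 0x1a (blk 6, set 2) → VC-HIT  vc=[10, 16]

SEQ = [MISS, L1-HIT, MISS, MISS, MISS, L1-HIT, VC-HIT, VC-HIT]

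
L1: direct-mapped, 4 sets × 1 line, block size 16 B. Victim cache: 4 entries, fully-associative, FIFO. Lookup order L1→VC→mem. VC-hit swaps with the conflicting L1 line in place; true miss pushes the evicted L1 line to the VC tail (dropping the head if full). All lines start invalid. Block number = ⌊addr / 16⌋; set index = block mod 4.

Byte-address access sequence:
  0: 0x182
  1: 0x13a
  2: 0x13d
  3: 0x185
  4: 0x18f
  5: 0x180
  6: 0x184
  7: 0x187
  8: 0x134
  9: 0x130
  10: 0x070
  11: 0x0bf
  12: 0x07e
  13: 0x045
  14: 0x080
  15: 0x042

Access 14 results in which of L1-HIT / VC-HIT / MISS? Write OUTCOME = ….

OUTCOME = MISS

#0 0x182→b24/s0 MISS; vc=[]
#1 0x13a→b19/s3 MISS; vc=[]
#2 0x13d→b19/s3 L1-HIT; vc=[]
#3 0x185→b24/s0 L1-HIT; vc=[]
#4 0x18f→b24/s0 L1-HIT; vc=[]
#5 0x180→b24/s0 L1-HIT; vc=[]
#6 0x184→b24/s0 L1-HIT; vc=[]
#7 0x187→b24/s0 L1-HIT; vc=[]
#8 0x134→b19/s3 L1-HIT; vc=[]
#9 0x130→b19/s3 L1-HIT; vc=[]
#10 0x70→b7/s3 MISS; vc=[19]
#11 0xbf→b11/s3 MISS; vc=[19,7]
#12 0x7e→b7/s3 VC-HIT; vc=[19,11]
#13 0x45→b4/s0 MISS; vc=[19,11,24]
#14 0x80→b8/s0 MISS; vc=[19,11,24,4]
#15 0x42→b4/s0 VC-HIT; vc=[19,11,24,8]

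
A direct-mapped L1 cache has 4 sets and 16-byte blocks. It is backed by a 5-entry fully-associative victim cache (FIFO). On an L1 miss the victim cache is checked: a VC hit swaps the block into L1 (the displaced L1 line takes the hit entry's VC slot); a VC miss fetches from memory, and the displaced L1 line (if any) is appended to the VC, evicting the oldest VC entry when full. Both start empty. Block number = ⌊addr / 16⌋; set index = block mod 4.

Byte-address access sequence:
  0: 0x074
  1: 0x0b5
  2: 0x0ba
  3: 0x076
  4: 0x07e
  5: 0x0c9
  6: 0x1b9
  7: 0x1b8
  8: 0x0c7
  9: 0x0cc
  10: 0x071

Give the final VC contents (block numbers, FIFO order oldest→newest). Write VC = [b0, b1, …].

VC = [11, 27]

#0 0x74→b7/s3 MISS; vc=[]
#1 0xb5→b11/s3 MISS; vc=[7]
#2 0xba→b11/s3 L1-HIT; vc=[7]
#3 0x76→b7/s3 VC-HIT; vc=[11]
#4 0x7e→b7/s3 L1-HIT; vc=[11]
#5 0xc9→b12/s0 MISS; vc=[11]
#6 0x1b9→b27/s3 MISS; vc=[11,7]
#7 0x1b8→b27/s3 L1-HIT; vc=[11,7]
#8 0xc7→b12/s0 L1-HIT; vc=[11,7]
#9 0xcc→b12/s0 L1-HIT; vc=[11,7]
#10 0x71→b7/s3 VC-HIT; vc=[11,27]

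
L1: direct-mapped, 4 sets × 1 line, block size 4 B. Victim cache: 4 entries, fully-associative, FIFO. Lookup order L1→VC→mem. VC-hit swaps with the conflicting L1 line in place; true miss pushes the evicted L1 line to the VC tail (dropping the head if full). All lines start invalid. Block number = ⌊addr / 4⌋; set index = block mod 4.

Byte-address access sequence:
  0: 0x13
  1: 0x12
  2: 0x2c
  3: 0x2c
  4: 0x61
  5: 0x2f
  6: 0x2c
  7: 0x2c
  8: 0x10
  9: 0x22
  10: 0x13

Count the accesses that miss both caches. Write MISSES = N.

MISSES = 4

#0 0x13→b4/s0 MISS; vc=[]
#1 0x12→b4/s0 L1-HIT; vc=[]
#2 0x2c→b11/s3 MISS; vc=[]
#3 0x2c→b11/s3 L1-HIT; vc=[]
#4 0x61→b24/s0 MISS; vc=[4]
#5 0x2f→b11/s3 L1-HIT; vc=[4]
#6 0x2c→b11/s3 L1-HIT; vc=[4]
#7 0x2c→b11/s3 L1-HIT; vc=[4]
#8 0x10→b4/s0 VC-HIT; vc=[24]
#9 0x22→b8/s0 MISS; vc=[24,4]
#10 0x13→b4/s0 VC-HIT; vc=[24,8]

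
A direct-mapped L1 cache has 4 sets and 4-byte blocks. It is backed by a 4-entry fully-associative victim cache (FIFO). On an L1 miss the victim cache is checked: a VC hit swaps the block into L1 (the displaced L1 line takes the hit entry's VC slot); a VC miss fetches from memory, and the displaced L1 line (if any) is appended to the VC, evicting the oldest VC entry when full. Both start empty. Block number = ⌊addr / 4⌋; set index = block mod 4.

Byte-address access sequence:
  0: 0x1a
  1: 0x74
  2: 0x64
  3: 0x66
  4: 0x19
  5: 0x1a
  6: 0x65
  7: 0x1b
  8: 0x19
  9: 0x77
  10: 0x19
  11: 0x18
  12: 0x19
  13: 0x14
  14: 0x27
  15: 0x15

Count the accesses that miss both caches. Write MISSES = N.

MISSES = 5

  [0] addr=0x1a blk=6 s=2: MISS | VC []
  [1] addr=0x74 blk=29 s=1: MISS | VC []
  [2] addr=0x64 blk=25 s=1: MISS | VC [29]
  [3] addr=0x66 blk=25 s=1: L1-HIT | VC [29]
  [4] addr=0x19 blk=6 s=2: L1-HIT | VC [29]
  [5] addr=0x1a blk=6 s=2: L1-HIT | VC [29]
  [6] addr=0x65 blk=25 s=1: L1-HIT | VC [29]
  [7] addr=0x1b blk=6 s=2: L1-HIT | VC [29]
  [8] addr=0x19 blk=6 s=2: L1-HIT | VC [29]
  [9] addr=0x77 blk=29 s=1: VC-HIT | VC [25]
  [10] addr=0x19 blk=6 s=2: L1-HIT | VC [25]
  [11] addr=0x18 blk=6 s=2: L1-HIT | VC [25]
  [12] addr=0x19 blk=6 s=2: L1-HIT | VC [25]
  [13] addr=0x14 blk=5 s=1: MISS | VC [25, 29]
  [14] addr=0x27 blk=9 s=1: MISS | VC [25, 29, 5]
  [15] addr=0x15 blk=5 s=1: VC-HIT | VC [25, 29, 9]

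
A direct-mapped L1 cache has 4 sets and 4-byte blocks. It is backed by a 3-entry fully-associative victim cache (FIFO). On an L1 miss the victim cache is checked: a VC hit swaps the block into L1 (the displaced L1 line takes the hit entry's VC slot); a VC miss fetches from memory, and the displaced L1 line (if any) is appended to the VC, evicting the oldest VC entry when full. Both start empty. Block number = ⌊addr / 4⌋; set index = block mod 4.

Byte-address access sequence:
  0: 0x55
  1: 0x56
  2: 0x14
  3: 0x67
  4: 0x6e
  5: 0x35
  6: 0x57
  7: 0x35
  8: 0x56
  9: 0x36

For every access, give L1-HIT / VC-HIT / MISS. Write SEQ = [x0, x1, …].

SEQ = [MISS, L1-HIT, MISS, MISS, MISS, MISS, VC-HIT, VC-HIT, VC-HIT, VC-HIT]

0: 0x55 (blk 21, set 1) → MISS  vc=[]
1: 0x56 (blk 21, set 1) → L1-HIT  vc=[]
2: 0x14 (blk 5, set 1) → MISS  vc=[21]
3: 0x67 (blk 25, set 1) → MISS  vc=[21, 5]
4: 0x6e (blk 27, set 3) → MISS  vc=[21, 5]
5: 0x35 (blk 13, set 1) → MISS  vc=[21, 5, 25]
6: 0x57 (blk 21, set 1) → VC-HIT  vc=[13, 5, 25]
7: 0x35 (blk 13, set 1) → VC-HIT  vc=[21, 5, 25]
8: 0x56 (blk 21, set 1) → VC-HIT  vc=[13, 5, 25]
9: 0x36 (blk 13, set 1) → VC-HIT  vc=[21, 5, 25]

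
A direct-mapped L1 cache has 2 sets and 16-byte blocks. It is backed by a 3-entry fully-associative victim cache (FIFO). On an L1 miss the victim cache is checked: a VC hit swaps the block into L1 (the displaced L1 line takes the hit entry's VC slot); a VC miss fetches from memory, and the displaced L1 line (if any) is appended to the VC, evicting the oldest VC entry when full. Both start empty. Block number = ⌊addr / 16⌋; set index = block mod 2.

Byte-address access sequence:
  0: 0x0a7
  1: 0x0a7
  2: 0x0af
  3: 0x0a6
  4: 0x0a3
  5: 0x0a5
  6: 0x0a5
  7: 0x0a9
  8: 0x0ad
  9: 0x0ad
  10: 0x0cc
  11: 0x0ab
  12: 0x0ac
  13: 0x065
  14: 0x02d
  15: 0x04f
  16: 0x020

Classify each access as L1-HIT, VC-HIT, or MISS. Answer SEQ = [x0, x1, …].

SEQ = [MISS, L1-HIT, L1-HIT, L1-HIT, L1-HIT, L1-HIT, L1-HIT, L1-HIT, L1-HIT, L1-HIT, MISS, VC-HIT, L1-HIT, MISS, MISS, MISS, VC-HIT]

  [0] addr=0xa7 blk=10 s=0: MISS | VC []
  [1] addr=0xa7 blk=10 s=0: L1-HIT | VC []
  [2] addr=0xaf blk=10 s=0: L1-HIT | VC []
  [3] addr=0xa6 blk=10 s=0: L1-HIT | VC []
  [4] addr=0xa3 blk=10 s=0: L1-HIT | VC []
  [5] addr=0xa5 blk=10 s=0: L1-HIT | VC []
  [6] addr=0xa5 blk=10 s=0: L1-HIT | VC []
  [7] addr=0xa9 blk=10 s=0: L1-HIT | VC []
  [8] addr=0xad blk=10 s=0: L1-HIT | VC []
  [9] addr=0xad blk=10 s=0: L1-HIT | VC []
  [10] addr=0xcc blk=12 s=0: MISS | VC [10]
  [11] addr=0xab blk=10 s=0: VC-HIT | VC [12]
  [12] addr=0xac blk=10 s=0: L1-HIT | VC [12]
  [13] addr=0x65 blk=6 s=0: MISS | VC [12, 10]
  [14] addr=0x2d blk=2 s=0: MISS | VC [12, 10, 6]
  [15] addr=0x4f blk=4 s=0: MISS | VC [10, 6, 2]
  [16] addr=0x20 blk=2 s=0: VC-HIT | VC [10, 6, 4]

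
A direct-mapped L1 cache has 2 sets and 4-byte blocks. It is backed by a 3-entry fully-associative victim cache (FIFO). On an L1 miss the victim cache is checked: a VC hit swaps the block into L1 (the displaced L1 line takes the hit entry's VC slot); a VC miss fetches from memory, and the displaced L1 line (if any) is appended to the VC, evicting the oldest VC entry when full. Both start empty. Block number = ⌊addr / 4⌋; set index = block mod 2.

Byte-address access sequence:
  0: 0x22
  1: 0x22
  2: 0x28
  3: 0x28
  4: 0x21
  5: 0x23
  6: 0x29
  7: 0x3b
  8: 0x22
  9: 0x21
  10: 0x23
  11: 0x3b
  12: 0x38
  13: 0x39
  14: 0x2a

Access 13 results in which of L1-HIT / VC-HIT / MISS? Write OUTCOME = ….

OUTCOME = L1-HIT

#0 0x22→b8/s0 MISS; vc=[]
#1 0x22→b8/s0 L1-HIT; vc=[]
#2 0x28→b10/s0 MISS; vc=[8]
#3 0x28→b10/s0 L1-HIT; vc=[8]
#4 0x21→b8/s0 VC-HIT; vc=[10]
#5 0x23→b8/s0 L1-HIT; vc=[10]
#6 0x29→b10/s0 VC-HIT; vc=[8]
#7 0x3b→b14/s0 MISS; vc=[8,10]
#8 0x22→b8/s0 VC-HIT; vc=[14,10]
#9 0x21→b8/s0 L1-HIT; vc=[14,10]
#10 0x23→b8/s0 L1-HIT; vc=[14,10]
#11 0x3b→b14/s0 VC-HIT; vc=[8,10]
#12 0x38→b14/s0 L1-HIT; vc=[8,10]
#13 0x39→b14/s0 L1-HIT; vc=[8,10]
#14 0x2a→b10/s0 VC-HIT; vc=[8,14]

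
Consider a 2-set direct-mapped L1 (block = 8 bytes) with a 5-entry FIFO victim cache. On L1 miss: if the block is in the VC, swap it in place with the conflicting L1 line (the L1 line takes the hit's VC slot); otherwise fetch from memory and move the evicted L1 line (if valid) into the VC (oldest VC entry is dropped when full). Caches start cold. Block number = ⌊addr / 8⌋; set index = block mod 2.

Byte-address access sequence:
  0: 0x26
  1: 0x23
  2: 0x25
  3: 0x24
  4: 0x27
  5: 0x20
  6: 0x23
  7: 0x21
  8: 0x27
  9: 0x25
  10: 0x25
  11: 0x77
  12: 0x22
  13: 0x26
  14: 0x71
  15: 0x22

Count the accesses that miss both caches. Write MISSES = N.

MISSES = 2

#0 0x26→b4/s0 MISS; vc=[]
#1 0x23→b4/s0 L1-HIT; vc=[]
#2 0x25→b4/s0 L1-HIT; vc=[]
#3 0x24→b4/s0 L1-HIT; vc=[]
#4 0x27→b4/s0 L1-HIT; vc=[]
#5 0x20→b4/s0 L1-HIT; vc=[]
#6 0x23→b4/s0 L1-HIT; vc=[]
#7 0x21→b4/s0 L1-HIT; vc=[]
#8 0x27→b4/s0 L1-HIT; vc=[]
#9 0x25→b4/s0 L1-HIT; vc=[]
#10 0x25→b4/s0 L1-HIT; vc=[]
#11 0x77→b14/s0 MISS; vc=[4]
#12 0x22→b4/s0 VC-HIT; vc=[14]
#13 0x26→b4/s0 L1-HIT; vc=[14]
#14 0x71→b14/s0 VC-HIT; vc=[4]
#15 0x22→b4/s0 VC-HIT; vc=[14]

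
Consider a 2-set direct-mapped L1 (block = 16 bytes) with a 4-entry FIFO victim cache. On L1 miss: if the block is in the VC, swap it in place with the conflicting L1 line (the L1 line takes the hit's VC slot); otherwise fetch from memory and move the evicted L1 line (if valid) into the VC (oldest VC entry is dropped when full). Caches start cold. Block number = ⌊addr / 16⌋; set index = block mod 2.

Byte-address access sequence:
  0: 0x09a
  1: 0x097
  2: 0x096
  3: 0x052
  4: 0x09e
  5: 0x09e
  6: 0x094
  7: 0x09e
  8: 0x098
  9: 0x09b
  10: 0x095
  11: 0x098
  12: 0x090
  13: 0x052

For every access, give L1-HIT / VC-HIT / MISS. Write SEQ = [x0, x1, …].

SEQ = [MISS, L1-HIT, L1-HIT, MISS, VC-HIT, L1-HIT, L1-HIT, L1-HIT, L1-HIT, L1-HIT, L1-HIT, L1-HIT, L1-HIT, VC-HIT]

#0 0x9a→b9/s1 MISS; vc=[]
#1 0x97→b9/s1 L1-HIT; vc=[]
#2 0x96→b9/s1 L1-HIT; vc=[]
#3 0x52→b5/s1 MISS; vc=[9]
#4 0x9e→b9/s1 VC-HIT; vc=[5]
#5 0x9e→b9/s1 L1-HIT; vc=[5]
#6 0x94→b9/s1 L1-HIT; vc=[5]
#7 0x9e→b9/s1 L1-HIT; vc=[5]
#8 0x98→b9/s1 L1-HIT; vc=[5]
#9 0x9b→b9/s1 L1-HIT; vc=[5]
#10 0x95→b9/s1 L1-HIT; vc=[5]
#11 0x98→b9/s1 L1-HIT; vc=[5]
#12 0x90→b9/s1 L1-HIT; vc=[5]
#13 0x52→b5/s1 VC-HIT; vc=[9]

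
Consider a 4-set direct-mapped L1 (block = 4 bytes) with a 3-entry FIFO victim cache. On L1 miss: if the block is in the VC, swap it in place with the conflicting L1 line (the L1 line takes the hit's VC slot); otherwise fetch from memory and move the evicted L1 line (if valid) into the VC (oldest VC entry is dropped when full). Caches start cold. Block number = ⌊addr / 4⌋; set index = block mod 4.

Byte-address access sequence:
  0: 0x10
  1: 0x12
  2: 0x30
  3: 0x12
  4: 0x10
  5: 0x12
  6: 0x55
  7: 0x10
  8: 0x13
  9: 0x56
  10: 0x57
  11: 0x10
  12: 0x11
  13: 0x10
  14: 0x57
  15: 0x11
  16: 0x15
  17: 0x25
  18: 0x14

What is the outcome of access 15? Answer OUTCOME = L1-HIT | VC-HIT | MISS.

#0 0x10→b4/s0 MISS; vc=[]
#1 0x12→b4/s0 L1-HIT; vc=[]
#2 0x30→b12/s0 MISS; vc=[4]
#3 0x12→b4/s0 VC-HIT; vc=[12]
#4 0x10→b4/s0 L1-HIT; vc=[12]
#5 0x12→b4/s0 L1-HIT; vc=[12]
#6 0x55→b21/s1 MISS; vc=[12]
#7 0x10→b4/s0 L1-HIT; vc=[12]
#8 0x13→b4/s0 L1-HIT; vc=[12]
#9 0x56→b21/s1 L1-HIT; vc=[12]
#10 0x57→b21/s1 L1-HIT; vc=[12]
#11 0x10→b4/s0 L1-HIT; vc=[12]
#12 0x11→b4/s0 L1-HIT; vc=[12]
#13 0x10→b4/s0 L1-HIT; vc=[12]
#14 0x57→b21/s1 L1-HIT; vc=[12]
#15 0x11→b4/s0 L1-HIT; vc=[12]
#16 0x15→b5/s1 MISS; vc=[12,21]
#17 0x25→b9/s1 MISS; vc=[12,21,5]
#18 0x14→b5/s1 VC-HIT; vc=[12,21,9]

OUTCOME = L1-HIT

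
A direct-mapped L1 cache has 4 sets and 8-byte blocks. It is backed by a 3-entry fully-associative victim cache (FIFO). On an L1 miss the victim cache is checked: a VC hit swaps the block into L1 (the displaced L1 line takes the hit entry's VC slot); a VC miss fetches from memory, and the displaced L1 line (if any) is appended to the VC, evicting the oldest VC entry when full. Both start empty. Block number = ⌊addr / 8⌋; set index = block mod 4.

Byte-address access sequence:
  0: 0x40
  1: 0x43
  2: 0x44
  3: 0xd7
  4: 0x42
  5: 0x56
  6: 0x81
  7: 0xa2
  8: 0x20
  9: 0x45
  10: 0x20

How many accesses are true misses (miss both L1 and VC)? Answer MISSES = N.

  [0] addr=0x40 blk=8 s=0: MISS | VC []
  [1] addr=0x43 blk=8 s=0: L1-HIT | VC []
  [2] addr=0x44 blk=8 s=0: L1-HIT | VC []
  [3] addr=0xd7 blk=26 s=2: MISS | VC []
  [4] addr=0x42 blk=8 s=0: L1-HIT | VC []
  [5] addr=0x56 blk=10 s=2: MISS | VC [26]
  [6] addr=0x81 blk=16 s=0: MISS | VC [26, 8]
  [7] addr=0xa2 blk=20 s=0: MISS | VC [26, 8, 16]
  [8] addr=0x20 blk=4 s=0: MISS | VC [8, 16, 20]
  [9] addr=0x45 blk=8 s=0: VC-HIT | VC [4, 16, 20]
  [10] addr=0x20 blk=4 s=0: VC-HIT | VC [8, 16, 20]

MISSES = 6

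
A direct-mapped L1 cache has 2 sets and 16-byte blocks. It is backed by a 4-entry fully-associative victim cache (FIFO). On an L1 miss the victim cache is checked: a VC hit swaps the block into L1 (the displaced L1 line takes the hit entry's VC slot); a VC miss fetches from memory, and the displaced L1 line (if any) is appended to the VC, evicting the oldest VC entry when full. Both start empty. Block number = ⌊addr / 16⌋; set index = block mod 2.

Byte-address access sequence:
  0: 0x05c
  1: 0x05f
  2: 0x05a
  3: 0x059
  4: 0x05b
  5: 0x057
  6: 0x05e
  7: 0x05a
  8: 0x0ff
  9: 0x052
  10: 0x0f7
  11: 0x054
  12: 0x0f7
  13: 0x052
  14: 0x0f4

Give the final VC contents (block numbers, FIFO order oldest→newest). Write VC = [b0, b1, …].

#0 0x5c→b5/s1 MISS; vc=[]
#1 0x5f→b5/s1 L1-HIT; vc=[]
#2 0x5a→b5/s1 L1-HIT; vc=[]
#3 0x59→b5/s1 L1-HIT; vc=[]
#4 0x5b→b5/s1 L1-HIT; vc=[]
#5 0x57→b5/s1 L1-HIT; vc=[]
#6 0x5e→b5/s1 L1-HIT; vc=[]
#7 0x5a→b5/s1 L1-HIT; vc=[]
#8 0xff→b15/s1 MISS; vc=[5]
#9 0x52→b5/s1 VC-HIT; vc=[15]
#10 0xf7→b15/s1 VC-HIT; vc=[5]
#11 0x54→b5/s1 VC-HIT; vc=[15]
#12 0xf7→b15/s1 VC-HIT; vc=[5]
#13 0x52→b5/s1 VC-HIT; vc=[15]
#14 0xf4→b15/s1 VC-HIT; vc=[5]

VC = [5]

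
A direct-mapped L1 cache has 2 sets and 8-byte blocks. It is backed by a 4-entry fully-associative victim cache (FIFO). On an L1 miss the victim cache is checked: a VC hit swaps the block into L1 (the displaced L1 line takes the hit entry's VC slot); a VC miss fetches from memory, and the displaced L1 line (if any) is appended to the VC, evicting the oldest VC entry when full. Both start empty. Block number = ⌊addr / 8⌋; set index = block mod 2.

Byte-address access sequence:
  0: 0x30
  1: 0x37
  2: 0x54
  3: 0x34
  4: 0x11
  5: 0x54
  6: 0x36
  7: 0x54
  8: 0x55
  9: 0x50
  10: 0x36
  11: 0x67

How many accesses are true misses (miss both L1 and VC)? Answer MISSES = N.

0: 0x30 (blk 6, set 0) → MISS  vc=[]
1: 0x37 (blk 6, set 0) → L1-HIT  vc=[]
2: 0x54 (blk 10, set 0) → MISS  vc=[6]
3: 0x34 (blk 6, set 0) → VC-HIT  vc=[10]
4: 0x11 (blk 2, set 0) → MISS  vc=[10, 6]
5: 0x54 (blk 10, set 0) → VC-HIT  vc=[2, 6]
6: 0x36 (blk 6, set 0) → VC-HIT  vc=[2, 10]
7: 0x54 (blk 10, set 0) → VC-HIT  vc=[2, 6]
8: 0x55 (blk 10, set 0) → L1-HIT  vc=[2, 6]
9: 0x50 (blk 10, set 0) → L1-HIT  vc=[2, 6]
10: 0x36 (blk 6, set 0) → VC-HIT  vc=[2, 10]
11: 0x67 (blk 12, set 0) → MISS  vc=[2, 10, 6]

MISSES = 4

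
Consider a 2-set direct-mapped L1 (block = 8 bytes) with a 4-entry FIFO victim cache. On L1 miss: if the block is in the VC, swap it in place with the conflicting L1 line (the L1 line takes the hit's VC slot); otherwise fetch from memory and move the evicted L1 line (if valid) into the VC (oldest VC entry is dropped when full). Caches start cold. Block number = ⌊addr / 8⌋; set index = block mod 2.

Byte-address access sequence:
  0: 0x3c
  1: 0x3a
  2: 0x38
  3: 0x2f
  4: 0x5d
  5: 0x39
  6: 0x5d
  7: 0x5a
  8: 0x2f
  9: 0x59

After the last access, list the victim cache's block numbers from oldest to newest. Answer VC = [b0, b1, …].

  [0] addr=0x3c blk=7 s=1: MISS | VC []
  [1] addr=0x3a blk=7 s=1: L1-HIT | VC []
  [2] addr=0x38 blk=7 s=1: L1-HIT | VC []
  [3] addr=0x2f blk=5 s=1: MISS | VC [7]
  [4] addr=0x5d blk=11 s=1: MISS | VC [7, 5]
  [5] addr=0x39 blk=7 s=1: VC-HIT | VC [11, 5]
  [6] addr=0x5d blk=11 s=1: VC-HIT | VC [7, 5]
  [7] addr=0x5a blk=11 s=1: L1-HIT | VC [7, 5]
  [8] addr=0x2f blk=5 s=1: VC-HIT | VC [7, 11]
  [9] addr=0x59 blk=11 s=1: VC-HIT | VC [7, 5]

VC = [7, 5]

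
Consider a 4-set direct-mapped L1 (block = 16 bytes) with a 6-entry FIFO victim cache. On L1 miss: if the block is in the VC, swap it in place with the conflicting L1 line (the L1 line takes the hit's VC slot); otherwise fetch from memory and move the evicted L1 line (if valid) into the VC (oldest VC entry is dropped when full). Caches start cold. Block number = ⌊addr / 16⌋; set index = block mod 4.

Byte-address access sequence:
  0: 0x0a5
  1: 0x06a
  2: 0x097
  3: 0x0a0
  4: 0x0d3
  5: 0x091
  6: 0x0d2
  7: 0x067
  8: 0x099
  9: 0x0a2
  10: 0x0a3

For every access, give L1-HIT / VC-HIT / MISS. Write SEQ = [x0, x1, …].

0: 0xa5 (blk 10, set 2) → MISS  vc=[]
1: 0x6a (blk 6, set 2) → MISS  vc=[10]
2: 0x97 (blk 9, set 1) → MISS  vc=[10]
3: 0xa0 (blk 10, set 2) → VC-HIT  vc=[6]
4: 0xd3 (blk 13, set 1) → MISS  vc=[6, 9]
5: 0x91 (blk 9, set 1) → VC-HIT  vc=[6, 13]
6: 0xd2 (blk 13, set 1) → VC-HIT  vc=[6, 9]
7: 0x67 (blk 6, set 2) → VC-HIT  vc=[10, 9]
8: 0x99 (blk 9, set 1) → VC-HIT  vc=[10, 13]
9: 0xa2 (blk 10, set 2) → VC-HIT  vc=[6, 13]
10: 0xa3 (blk 10, set 2) → L1-HIT  vc=[6, 13]

SEQ = [MISS, MISS, MISS, VC-HIT, MISS, VC-HIT, VC-HIT, VC-HIT, VC-HIT, VC-HIT, L1-HIT]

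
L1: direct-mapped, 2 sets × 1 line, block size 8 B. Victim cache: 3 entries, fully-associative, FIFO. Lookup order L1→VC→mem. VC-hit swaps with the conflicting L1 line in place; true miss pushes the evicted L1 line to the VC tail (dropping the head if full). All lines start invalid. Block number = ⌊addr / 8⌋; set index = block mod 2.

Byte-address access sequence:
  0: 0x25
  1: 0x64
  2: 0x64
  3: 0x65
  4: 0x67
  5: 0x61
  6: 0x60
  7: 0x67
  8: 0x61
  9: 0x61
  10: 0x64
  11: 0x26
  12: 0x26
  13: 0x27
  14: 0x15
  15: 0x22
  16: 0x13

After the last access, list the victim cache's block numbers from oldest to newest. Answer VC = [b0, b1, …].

0: 0x25 (blk 4, set 0) → MISS  vc=[]
1: 0x64 (blk 12, set 0) → MISS  vc=[4]
2: 0x64 (blk 12, set 0) → L1-HIT  vc=[4]
3: 0x65 (blk 12, set 0) → L1-HIT  vc=[4]
4: 0x67 (blk 12, set 0) → L1-HIT  vc=[4]
5: 0x61 (blk 12, set 0) → L1-HIT  vc=[4]
6: 0x60 (blk 12, set 0) → L1-HIT  vc=[4]
7: 0x67 (blk 12, set 0) → L1-HIT  vc=[4]
8: 0x61 (blk 12, set 0) → L1-HIT  vc=[4]
9: 0x61 (blk 12, set 0) → L1-HIT  vc=[4]
10: 0x64 (blk 12, set 0) → L1-HIT  vc=[4]
11: 0x26 (blk 4, set 0) → VC-HIT  vc=[12]
12: 0x26 (blk 4, set 0) → L1-HIT  vc=[12]
13: 0x27 (blk 4, set 0) → L1-HIT  vc=[12]
14: 0x15 (blk 2, set 0) → MISS  vc=[12, 4]
15: 0x22 (blk 4, set 0) → VC-HIT  vc=[12, 2]
16: 0x13 (blk 2, set 0) → VC-HIT  vc=[12, 4]

VC = [12, 4]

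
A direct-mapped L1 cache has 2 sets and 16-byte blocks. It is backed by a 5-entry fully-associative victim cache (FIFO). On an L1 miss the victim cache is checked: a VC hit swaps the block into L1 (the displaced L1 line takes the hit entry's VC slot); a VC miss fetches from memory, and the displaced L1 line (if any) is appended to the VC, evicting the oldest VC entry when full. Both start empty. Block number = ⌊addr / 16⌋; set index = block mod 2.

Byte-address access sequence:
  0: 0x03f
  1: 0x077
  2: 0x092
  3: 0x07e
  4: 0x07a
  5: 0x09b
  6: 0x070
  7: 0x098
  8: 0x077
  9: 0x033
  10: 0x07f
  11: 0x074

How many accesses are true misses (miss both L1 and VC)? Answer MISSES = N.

MISSES = 3

0: 0x3f (blk 3, set 1) → MISS  vc=[]
1: 0x77 (blk 7, set 1) → MISS  vc=[3]
2: 0x92 (blk 9, set 1) → MISS  vc=[3, 7]
3: 0x7e (blk 7, set 1) → VC-HIT  vc=[3, 9]
4: 0x7a (blk 7, set 1) → L1-HIT  vc=[3, 9]
5: 0x9b (blk 9, set 1) → VC-HIT  vc=[3, 7]
6: 0x70 (blk 7, set 1) → VC-HIT  vc=[3, 9]
7: 0x98 (blk 9, set 1) → VC-HIT  vc=[3, 7]
8: 0x77 (blk 7, set 1) → VC-HIT  vc=[3, 9]
9: 0x33 (blk 3, set 1) → VC-HIT  vc=[7, 9]
10: 0x7f (blk 7, set 1) → VC-HIT  vc=[3, 9]
11: 0x74 (blk 7, set 1) → L1-HIT  vc=[3, 9]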